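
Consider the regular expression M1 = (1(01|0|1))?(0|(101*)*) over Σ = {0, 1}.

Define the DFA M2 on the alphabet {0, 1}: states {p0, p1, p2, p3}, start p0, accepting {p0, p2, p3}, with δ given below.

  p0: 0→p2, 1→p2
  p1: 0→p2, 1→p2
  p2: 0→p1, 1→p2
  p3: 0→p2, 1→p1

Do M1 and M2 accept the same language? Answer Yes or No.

No

The string 10 is accepted by M1 but rejected by M2.
So L(M1) ≠ L(M2).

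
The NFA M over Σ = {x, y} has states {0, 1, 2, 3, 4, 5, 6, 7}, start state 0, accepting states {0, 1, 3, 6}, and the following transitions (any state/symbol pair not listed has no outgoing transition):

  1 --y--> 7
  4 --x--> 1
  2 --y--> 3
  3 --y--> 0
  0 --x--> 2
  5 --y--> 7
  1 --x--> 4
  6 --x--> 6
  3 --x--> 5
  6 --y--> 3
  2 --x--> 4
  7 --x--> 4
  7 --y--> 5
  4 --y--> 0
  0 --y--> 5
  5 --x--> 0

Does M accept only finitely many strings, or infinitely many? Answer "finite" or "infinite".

infinite

State 0 is reachable from the start and can reach an accepting state, and it lies on the cycle 0 → 2 → 3 → 0.
Traversing that cycle any number of times yields accepted strings of unbounded length, so the language is infinite.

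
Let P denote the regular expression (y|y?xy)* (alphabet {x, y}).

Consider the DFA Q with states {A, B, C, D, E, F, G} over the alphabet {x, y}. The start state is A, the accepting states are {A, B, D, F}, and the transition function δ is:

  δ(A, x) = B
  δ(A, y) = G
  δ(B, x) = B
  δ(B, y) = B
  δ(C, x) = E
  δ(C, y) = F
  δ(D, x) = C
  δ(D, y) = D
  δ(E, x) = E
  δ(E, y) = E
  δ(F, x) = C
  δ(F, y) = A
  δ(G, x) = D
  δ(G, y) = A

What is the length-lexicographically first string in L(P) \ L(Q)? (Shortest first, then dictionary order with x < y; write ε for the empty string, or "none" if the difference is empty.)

The string y is accepted by P but not by Q.
No shorter string lies in the difference, and y is the lexicographically first length-1 string in L(P) \ L(Q).

y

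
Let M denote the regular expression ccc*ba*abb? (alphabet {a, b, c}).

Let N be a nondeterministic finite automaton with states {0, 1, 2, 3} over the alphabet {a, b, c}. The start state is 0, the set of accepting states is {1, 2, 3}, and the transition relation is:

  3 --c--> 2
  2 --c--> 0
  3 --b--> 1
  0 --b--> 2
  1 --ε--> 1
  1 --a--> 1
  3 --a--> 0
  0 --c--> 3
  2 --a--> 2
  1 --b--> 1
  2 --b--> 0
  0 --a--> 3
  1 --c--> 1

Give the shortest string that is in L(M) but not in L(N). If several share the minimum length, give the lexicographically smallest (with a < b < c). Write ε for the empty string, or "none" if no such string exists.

cccbab

The string cccbab is accepted by M but not by N.
No shorter string lies in the difference, and cccbab is the lexicographically first length-6 string in L(M) \ L(N).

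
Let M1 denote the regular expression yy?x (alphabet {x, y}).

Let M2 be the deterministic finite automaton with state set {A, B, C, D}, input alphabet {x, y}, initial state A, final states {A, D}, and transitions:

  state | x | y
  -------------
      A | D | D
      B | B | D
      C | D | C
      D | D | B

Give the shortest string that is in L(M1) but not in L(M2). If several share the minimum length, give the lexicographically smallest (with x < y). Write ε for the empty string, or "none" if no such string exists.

The string yyx is accepted by M1 but not by M2.
No shorter string lies in the difference, and yyx is the lexicographically first length-3 string in L(M1) \ L(M2).

yyx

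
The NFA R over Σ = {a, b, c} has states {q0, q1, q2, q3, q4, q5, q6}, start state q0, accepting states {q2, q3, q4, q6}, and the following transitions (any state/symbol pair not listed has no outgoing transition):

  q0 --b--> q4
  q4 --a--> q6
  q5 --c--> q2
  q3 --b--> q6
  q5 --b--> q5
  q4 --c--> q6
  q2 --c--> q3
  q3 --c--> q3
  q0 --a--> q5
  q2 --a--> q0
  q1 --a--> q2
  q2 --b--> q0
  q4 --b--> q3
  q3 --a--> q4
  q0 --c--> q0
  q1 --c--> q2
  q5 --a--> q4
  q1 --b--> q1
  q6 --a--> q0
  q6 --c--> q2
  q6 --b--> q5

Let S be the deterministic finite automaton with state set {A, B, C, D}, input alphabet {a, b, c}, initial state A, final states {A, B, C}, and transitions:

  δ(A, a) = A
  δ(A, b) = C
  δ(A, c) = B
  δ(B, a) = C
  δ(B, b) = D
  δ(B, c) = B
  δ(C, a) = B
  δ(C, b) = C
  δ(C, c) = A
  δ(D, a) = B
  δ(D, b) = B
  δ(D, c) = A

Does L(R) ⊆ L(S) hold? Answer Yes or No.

No

The string cb is in L(R) but not in L(S).
So L(R) ⊄ L(S).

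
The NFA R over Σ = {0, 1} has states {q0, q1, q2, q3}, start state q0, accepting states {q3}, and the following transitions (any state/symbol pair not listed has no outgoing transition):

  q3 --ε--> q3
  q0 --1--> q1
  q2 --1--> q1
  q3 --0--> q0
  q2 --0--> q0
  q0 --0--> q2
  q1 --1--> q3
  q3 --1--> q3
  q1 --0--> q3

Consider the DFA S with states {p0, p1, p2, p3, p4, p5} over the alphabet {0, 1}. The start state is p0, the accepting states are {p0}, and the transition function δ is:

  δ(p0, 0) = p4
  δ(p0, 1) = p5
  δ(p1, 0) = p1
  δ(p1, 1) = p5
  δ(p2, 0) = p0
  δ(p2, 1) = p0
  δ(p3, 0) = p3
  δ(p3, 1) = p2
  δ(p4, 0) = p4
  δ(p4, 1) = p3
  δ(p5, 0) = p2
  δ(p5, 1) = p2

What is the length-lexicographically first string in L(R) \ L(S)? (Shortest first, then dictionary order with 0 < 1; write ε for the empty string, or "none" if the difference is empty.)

The string 10 is accepted by R but not by S.
No shorter string lies in the difference, and 10 is the lexicographically first length-2 string in L(R) \ L(S).

10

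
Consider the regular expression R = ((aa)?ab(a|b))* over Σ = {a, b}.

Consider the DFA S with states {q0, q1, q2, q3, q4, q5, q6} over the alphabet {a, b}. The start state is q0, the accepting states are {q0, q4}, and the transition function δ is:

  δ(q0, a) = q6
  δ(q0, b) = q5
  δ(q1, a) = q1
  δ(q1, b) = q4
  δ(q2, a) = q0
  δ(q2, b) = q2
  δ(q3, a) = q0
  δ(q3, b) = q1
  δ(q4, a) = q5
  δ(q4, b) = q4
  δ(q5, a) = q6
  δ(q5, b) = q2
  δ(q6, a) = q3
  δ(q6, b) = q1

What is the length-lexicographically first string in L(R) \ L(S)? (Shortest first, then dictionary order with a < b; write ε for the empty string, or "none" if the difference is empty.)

aba

The string aba is accepted by R but not by S.
No shorter string lies in the difference, and aba is the lexicographically first length-3 string in L(R) \ L(S).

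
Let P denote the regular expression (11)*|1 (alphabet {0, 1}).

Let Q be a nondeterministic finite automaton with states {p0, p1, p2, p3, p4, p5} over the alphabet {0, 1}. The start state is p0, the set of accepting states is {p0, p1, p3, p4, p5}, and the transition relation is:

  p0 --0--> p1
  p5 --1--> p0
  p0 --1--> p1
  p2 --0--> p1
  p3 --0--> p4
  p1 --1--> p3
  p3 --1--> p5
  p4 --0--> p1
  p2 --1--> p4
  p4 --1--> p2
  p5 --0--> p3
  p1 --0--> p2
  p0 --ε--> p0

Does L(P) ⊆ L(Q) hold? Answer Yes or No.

Converting the expression P to a DFA (subset construction, then merging equivalent states) gives the minimal DFA with states {r0, r1, r2, r3, r4}, start state r0, accepting states {r0, r2, r3} and transitions r0: 0→r1, 1→r2; r1: 0→r1, 1→r1; r2: 0→r1, 1→r3; r3: 0→r1, 1→r4; r4: 0→r1, 1→r3.
Exploring the product automaton P × Q from the start pair (r0, p0), following both machines on each input symbol, reaches 12 state pairs: (r0, p0), (r1, p1), (r2, p1), (r1, p2), (r1, p3), (r3, p3), (r1, p4), (r1, p5), (r4, p5), (r1, p0), (r3, p0), (r4, p1).
P accepts in {r0, r2, r3} and Q accepts in {p0, p1, p3, p4, p5}. The reachable pairs whose P-component is accepting are (r0, p0), (r2, p1), (r3, p3), (r3, p0); in each of them the Q-component is accepting too, so the product for L(P) \ L(Q) (P-component accepting, Q-component rejecting) has no reachable accepting pair and the difference is empty.
Hence every string in L(P) is also in L(Q).

Yes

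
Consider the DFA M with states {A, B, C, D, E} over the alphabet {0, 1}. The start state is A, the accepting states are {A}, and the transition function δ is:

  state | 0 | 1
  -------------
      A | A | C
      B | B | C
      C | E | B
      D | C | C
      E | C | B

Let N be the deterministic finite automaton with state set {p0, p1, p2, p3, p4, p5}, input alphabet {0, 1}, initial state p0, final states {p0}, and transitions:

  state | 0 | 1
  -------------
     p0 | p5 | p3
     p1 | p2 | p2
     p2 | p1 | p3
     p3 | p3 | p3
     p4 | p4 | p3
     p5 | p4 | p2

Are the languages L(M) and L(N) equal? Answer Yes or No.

No

The string 0 is accepted by M but rejected by N.
So L(M) ≠ L(N).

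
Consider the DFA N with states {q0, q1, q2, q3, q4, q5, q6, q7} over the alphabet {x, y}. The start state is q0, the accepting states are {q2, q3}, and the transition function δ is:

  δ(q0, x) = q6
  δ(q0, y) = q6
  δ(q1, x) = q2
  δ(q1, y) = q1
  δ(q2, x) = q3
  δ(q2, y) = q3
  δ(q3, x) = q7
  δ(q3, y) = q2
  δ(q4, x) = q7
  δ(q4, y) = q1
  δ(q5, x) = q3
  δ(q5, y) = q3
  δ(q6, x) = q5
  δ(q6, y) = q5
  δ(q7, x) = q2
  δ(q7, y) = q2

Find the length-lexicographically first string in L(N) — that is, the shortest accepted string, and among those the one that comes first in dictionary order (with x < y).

xxx

A breadth-first search from q0 reaches an accepting state first via the path q0 → q6 → q5 → q3 on input xxx.
No string of length < 3 is accepted (BFS exhausts all shorter strings without reaching an accepting state), and xxx is the lexicographically least accepting string of length 3.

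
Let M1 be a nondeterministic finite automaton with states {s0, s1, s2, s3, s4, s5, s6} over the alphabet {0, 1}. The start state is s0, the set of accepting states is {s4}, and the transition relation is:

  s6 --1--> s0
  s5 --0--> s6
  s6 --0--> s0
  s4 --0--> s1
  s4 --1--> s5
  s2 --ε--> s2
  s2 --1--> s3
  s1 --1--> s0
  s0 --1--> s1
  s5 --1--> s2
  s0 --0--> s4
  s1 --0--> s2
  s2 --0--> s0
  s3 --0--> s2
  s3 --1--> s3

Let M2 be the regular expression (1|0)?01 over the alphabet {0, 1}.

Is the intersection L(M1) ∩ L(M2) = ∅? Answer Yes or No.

Converting the expression M2 to a DFA (subset construction, then merging equivalent states) gives the minimal DFA with states {r0, r1, r2, r3, r4, r5}, start state r0, accepting states {r4} and transitions r0: 0→r1, 1→r2; r1: 0→r3, 1→r4; r2: 0→r3, 1→r5; r3: 0→r5, 1→r4; r4: 0→r5, 1→r5; r5: 0→r5, 1→r5.
Exploring the product automaton M1 × M2 from the start pair (s0, r0), following both machines on each input symbol, reaches 15 state pairs: (s0, r0), (s4, r1), (s1, r2), (s1, r3), (s5, r4), (s2, r3), (s0, r5), (s2, r5), (s0, r4), (s6, r5), (s3, r4), (s4, r5), (s1, r5), (s3, r5), (s5, r5).
M1 accepts in {s4} and M2 accepts in {r4}; no reachable pair has both components accepting, so no string drives both machines to acceptance simultaneously and L(M1) ∩ L(M2) = ∅.
So no string is accepted by both, and the intersection is empty.

Yes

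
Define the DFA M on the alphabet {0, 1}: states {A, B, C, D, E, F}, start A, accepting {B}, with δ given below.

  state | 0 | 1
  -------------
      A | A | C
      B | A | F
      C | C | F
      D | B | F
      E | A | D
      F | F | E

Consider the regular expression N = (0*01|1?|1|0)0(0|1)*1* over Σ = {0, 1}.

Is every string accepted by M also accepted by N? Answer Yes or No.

The string 11110 is in L(M) but not in L(N).
So L(M) ⊄ L(N).

No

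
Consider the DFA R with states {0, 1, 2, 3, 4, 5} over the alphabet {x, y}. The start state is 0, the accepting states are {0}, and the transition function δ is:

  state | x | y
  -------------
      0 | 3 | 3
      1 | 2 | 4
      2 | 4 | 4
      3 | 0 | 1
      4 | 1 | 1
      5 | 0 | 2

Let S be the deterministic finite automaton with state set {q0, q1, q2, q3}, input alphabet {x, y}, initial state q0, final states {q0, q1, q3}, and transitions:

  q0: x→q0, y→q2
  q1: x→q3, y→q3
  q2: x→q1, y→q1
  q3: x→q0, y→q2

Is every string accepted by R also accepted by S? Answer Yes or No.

Yes

Exploring the product automaton R × S from the start pair (0, q0), following both machines on each input symbol, reaches 16 state pairs: (0, q0), (3, q0), (3, q2), (1, q2), (0, q1), (1, q1), (2, q1), (4, q1), (3, q3), (2, q3), (4, q3), (1, q3), (4, q0), (4, q2), (1, q0), (2, q0).
R accepts in {0} and S accepts in {q0, q1, q3}. The reachable pairs whose R-component is accepting are (0, q0), (0, q1); in each of them the S-component is accepting too, so the product for L(R) \ L(S) (R-component accepting, S-component rejecting) has no reachable accepting pair and the difference is empty.
Hence every string in L(R) is also in L(S).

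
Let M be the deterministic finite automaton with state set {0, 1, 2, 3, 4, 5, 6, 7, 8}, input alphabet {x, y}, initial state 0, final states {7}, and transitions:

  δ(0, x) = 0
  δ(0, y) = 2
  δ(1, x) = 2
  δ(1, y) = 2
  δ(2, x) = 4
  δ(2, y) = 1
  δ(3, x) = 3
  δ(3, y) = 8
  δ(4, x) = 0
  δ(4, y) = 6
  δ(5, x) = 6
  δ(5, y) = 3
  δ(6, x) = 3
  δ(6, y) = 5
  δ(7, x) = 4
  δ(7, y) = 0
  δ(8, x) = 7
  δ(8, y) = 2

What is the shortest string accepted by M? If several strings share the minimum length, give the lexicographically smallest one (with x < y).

A breadth-first search from 0 reaches an accepting state first via the path 0 → 2 → 4 → 6 → 3 → 8 → 7 on input yxyxyx.
No string of length < 6 is accepted (BFS exhausts all shorter strings without reaching an accepting state), and yxyxyx is the lexicographically least accepting string of length 6.

yxyxyx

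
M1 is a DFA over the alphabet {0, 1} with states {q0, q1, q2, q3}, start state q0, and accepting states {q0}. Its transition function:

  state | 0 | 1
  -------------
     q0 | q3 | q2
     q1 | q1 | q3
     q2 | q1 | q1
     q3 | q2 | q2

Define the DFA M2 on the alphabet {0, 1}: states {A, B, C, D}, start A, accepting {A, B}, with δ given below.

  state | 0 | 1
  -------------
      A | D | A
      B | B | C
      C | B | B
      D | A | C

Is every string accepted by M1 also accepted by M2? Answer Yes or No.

Exploring the product automaton M1 × M2 from the start pair (q0, A), following both machines on each input symbol, reaches 13 state pairs: (q0, A), (q3, D), (q2, A), (q2, C), (q1, D), (q1, A), (q1, B), (q3, C), (q3, A), (q2, B), (q2, D), (q1, C), (q3, B).
M1 accepts in {q0} and M2 accepts in {A, B}. The reachable pairs whose M1-component is accepting are (q0, A); in each of them the M2-component is accepting too, so the product for L(M1) \ L(M2) (M1-component accepting, M2-component rejecting) has no reachable accepting pair and the difference is empty.
Hence every string in L(M1) is also in L(M2).

Yes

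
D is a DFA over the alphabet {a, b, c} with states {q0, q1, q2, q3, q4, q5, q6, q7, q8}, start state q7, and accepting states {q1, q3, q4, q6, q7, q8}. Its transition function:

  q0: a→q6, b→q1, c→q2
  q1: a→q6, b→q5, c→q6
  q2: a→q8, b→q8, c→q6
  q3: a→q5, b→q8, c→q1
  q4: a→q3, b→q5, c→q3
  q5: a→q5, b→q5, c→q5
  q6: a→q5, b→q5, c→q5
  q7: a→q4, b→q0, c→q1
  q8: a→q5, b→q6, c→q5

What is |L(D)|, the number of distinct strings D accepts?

The useful subgraph on states {q0, q1, q2, q3, q4, q6, q7, q8} is acyclic, so L(D) is finite; the longest accepting path visits 5 useful states, giving maximum string length 4.
Counting accepting paths from q7 by length: 1 of length 0, 2 of length 1, 6 of length 2, 9 of length 3, 8 of length 4. Total 26.

26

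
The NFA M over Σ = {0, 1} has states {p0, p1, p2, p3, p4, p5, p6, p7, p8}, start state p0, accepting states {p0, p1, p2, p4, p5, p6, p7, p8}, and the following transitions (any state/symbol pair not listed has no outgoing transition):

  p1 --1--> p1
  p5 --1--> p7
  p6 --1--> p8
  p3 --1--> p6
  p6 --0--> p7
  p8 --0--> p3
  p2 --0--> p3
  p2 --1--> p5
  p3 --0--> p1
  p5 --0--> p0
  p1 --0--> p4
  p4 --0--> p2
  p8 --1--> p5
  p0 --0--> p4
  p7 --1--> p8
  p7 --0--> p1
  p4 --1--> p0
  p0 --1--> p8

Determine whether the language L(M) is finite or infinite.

infinite

State p1 is reachable from the start and can reach an accepting state, and it lies on the cycle p1 → p1.
Traversing that cycle any number of times yields accepted strings of unbounded length, so the language is infinite.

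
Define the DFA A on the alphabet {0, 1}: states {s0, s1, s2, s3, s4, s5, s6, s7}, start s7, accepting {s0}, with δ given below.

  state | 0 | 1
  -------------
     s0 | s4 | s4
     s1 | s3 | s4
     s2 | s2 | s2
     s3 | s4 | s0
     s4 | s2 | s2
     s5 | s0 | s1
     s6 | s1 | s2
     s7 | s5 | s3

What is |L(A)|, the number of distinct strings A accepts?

3

The useful subgraph on states {s0, s1, s3, s5, s7} is acyclic, so L(A) is finite; the longest accepting path visits 5 useful states, giving maximum string length 4.
Counting accepting paths from s7 by length: 2 of length 2, 1 of length 4. Total 3.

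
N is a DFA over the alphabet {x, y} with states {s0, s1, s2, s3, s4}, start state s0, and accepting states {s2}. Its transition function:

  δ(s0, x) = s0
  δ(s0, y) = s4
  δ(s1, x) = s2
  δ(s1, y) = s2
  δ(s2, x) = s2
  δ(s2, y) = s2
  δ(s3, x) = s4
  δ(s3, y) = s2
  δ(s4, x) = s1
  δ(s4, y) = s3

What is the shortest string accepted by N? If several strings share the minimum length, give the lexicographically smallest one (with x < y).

A breadth-first search from s0 reaches an accepting state first via the path s0 → s4 → s1 → s2 on input yxx.
No string of length < 3 is accepted (BFS exhausts all shorter strings without reaching an accepting state), and yxx is the lexicographically least accepting string of length 3.

yxx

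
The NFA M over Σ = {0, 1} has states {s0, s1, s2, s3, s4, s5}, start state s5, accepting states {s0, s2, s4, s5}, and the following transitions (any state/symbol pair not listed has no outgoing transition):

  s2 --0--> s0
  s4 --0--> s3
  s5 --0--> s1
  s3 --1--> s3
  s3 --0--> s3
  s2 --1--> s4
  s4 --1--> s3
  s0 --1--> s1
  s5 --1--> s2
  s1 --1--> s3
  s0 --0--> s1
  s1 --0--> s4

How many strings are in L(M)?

7

The useful subgraph on states {s0, s1, s2, s4, s5} is acyclic, so L(M) is finite; the longest accepting path visits 5 useful states, giving maximum string length 4.
Counting accepting paths from s5 by length: 1 of length 0, 1 of length 1, 3 of length 2, 2 of length 4. Total 7.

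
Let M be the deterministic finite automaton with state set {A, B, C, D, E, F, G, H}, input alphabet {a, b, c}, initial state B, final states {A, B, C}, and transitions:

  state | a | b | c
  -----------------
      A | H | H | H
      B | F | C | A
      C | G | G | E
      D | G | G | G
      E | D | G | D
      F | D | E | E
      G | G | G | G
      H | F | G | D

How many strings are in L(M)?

3

The useful subgraph on states {A, B, C} is acyclic, so L(M) is finite; the longest accepting path visits 2 useful states, giving maximum string length 1.
Counting accepting paths from B by length: 1 of length 0, 2 of length 1. Total 3.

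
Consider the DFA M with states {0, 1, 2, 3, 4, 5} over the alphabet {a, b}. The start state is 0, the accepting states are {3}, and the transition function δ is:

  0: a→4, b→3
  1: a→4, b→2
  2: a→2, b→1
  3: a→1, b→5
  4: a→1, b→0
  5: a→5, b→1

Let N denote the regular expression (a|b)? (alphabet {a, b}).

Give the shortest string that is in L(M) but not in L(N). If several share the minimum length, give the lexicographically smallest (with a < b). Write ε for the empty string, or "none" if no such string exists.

abb

The string abb is accepted by M but not by N.
No shorter string lies in the difference, and abb is the lexicographically first length-3 string in L(M) \ L(N).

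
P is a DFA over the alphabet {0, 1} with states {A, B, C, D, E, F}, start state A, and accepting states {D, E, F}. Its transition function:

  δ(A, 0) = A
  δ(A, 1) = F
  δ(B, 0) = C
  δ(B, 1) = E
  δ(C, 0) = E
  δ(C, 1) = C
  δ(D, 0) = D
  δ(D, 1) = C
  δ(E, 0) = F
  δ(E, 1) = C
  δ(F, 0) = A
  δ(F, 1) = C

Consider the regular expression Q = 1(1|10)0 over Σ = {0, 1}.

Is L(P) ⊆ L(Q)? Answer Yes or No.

No

The string 1 is in L(P) but not in L(Q).
So L(P) ⊄ L(Q).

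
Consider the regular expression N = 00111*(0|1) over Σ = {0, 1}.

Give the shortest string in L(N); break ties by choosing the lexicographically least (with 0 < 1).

00110

By inspection of the expression, no string of length less than 5 matches, and 00110 is the lexicographically first match of length 5.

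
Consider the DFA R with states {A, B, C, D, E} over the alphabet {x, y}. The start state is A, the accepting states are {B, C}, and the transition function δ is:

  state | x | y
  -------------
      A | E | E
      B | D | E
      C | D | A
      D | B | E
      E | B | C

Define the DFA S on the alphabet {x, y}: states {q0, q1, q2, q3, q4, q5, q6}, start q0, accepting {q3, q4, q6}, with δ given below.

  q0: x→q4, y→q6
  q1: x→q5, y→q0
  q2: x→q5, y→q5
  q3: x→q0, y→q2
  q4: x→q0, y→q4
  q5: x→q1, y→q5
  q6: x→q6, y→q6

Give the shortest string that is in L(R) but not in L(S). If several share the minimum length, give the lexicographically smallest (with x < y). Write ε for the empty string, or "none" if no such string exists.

xx

The string xx is accepted by R but not by S.
No shorter string lies in the difference, and xx is the lexicographically first length-2 string in L(R) \ L(S).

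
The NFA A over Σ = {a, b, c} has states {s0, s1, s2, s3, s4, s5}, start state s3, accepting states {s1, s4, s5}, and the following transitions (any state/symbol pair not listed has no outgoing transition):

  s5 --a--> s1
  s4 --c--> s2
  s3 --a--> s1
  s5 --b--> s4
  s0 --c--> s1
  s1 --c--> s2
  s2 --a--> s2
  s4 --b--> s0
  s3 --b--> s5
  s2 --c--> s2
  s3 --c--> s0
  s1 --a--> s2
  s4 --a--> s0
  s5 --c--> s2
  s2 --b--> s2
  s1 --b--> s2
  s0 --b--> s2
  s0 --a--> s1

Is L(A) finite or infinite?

finite

The useful states (reachable from s3 and able to reach an accepting state) are {s0, s1, s3, s4, s5}.
Restricted to these states the transition graph has no cycle, so every accepting path has bounded length and L is finite.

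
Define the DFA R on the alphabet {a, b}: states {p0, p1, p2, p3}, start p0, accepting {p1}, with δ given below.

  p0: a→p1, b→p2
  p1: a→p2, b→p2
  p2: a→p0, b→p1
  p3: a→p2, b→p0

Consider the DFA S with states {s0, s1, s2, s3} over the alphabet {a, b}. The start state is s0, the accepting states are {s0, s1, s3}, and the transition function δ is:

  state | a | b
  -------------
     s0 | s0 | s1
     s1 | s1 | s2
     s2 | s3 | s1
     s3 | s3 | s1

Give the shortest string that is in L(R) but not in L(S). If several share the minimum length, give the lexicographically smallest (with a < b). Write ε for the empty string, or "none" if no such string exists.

bb

The string bb is accepted by R but not by S.
No shorter string lies in the difference, and bb is the lexicographically first length-2 string in L(R) \ L(S).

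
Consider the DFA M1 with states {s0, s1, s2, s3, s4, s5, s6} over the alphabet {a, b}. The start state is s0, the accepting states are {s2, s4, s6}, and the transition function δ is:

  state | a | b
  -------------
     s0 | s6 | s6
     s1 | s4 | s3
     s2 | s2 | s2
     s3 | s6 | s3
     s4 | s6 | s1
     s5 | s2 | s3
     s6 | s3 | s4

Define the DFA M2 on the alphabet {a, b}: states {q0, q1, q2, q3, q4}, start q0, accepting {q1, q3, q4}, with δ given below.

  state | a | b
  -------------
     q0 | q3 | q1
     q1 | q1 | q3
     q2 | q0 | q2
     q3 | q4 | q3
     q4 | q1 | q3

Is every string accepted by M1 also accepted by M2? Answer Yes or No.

Exploring the product automaton M1 × M2 from the start pair (s0, q0), following both machines on each input symbol, reaches 10 state pairs: (s0, q0), (s6, q3), (s6, q1), (s3, q4), (s4, q3), (s3, q1), (s3, q3), (s6, q4), (s1, q3), (s4, q4).
M1 accepts in {s2, s4, s6} and M2 accepts in {q1, q3, q4}. The reachable pairs whose M1-component is accepting are (s6, q3), (s6, q1), (s4, q3), (s6, q4), (s4, q4); in each of them the M2-component is accepting too, so the product for L(M1) \ L(M2) (M1-component accepting, M2-component rejecting) has no reachable accepting pair and the difference is empty.
Hence every string in L(M1) is also in L(M2).

Yes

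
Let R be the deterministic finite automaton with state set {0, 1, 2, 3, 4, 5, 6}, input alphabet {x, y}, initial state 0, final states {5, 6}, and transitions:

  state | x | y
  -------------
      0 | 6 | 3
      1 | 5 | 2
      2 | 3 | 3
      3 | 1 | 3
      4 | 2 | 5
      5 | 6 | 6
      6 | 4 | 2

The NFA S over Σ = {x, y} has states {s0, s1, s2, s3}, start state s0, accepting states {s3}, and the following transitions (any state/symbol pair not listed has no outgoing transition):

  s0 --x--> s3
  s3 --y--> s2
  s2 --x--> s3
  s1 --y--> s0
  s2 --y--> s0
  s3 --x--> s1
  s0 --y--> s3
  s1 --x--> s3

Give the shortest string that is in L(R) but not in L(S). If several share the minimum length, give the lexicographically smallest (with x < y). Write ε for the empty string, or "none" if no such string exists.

The string xxy is accepted by R but not by S.
No shorter string lies in the difference, and xxy is the lexicographically first length-3 string in L(R) \ L(S).

xxy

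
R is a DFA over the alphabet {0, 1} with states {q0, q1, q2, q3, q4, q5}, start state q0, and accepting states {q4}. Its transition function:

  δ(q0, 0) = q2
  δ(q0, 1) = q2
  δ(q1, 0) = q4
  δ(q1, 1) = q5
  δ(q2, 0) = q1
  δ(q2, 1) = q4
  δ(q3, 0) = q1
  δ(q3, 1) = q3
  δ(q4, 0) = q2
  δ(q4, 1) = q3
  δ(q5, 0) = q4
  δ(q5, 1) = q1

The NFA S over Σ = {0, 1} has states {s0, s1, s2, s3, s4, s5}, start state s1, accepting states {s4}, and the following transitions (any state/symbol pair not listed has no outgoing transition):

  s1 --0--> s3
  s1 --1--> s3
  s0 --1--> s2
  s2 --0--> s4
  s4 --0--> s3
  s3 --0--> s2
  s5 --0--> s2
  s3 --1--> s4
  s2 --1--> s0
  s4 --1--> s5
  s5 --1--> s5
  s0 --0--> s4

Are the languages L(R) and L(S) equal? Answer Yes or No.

Exploring the product automaton R × S from the start pair (q0, s1), following both machines on each input symbol, reaches 6 state pairs: (q0, s1), (q2, s3), (q1, s2), (q4, s4), (q5, s0), (q3, s5).
R accepts in {q4} and S accepts in {s4}. In every reachable pair the two components are either both accepting — (q4, s4) — or both non-accepting, so no string is accepted by exactly one of the machines: L(R) \ L(S) and L(S) \ L(R) are both empty.
Hence every string is accepted by R iff it is accepted by S, and the two languages coincide.

Yes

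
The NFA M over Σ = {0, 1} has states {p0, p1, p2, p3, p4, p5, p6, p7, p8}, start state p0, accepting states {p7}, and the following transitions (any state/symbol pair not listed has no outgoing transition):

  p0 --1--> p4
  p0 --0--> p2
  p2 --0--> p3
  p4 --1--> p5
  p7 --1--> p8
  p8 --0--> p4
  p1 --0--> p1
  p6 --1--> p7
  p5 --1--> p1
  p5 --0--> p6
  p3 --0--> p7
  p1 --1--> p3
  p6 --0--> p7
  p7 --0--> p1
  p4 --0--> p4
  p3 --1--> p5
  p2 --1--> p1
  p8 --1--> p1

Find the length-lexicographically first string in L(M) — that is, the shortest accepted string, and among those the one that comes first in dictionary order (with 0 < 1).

000

A breadth-first search from p0 reaches an accepting state first via the path p0 → p2 → p3 → p7 on input 000.
No string of length < 3 is accepted (BFS exhausts all shorter strings without reaching an accepting state), and 000 is the lexicographically least accepting string of length 3.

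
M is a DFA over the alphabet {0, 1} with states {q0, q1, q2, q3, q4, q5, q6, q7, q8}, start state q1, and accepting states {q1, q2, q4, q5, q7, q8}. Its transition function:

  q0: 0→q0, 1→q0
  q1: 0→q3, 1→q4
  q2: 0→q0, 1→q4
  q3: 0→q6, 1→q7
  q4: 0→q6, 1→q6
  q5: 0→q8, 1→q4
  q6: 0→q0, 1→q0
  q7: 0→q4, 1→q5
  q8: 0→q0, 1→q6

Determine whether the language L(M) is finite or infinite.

The useful states (reachable from q1 and able to reach an accepting state) are {q1, q3, q4, q5, q7, q8}.
Restricted to these states the transition graph has no cycle, so every accepting path has bounded length and L is finite.

finite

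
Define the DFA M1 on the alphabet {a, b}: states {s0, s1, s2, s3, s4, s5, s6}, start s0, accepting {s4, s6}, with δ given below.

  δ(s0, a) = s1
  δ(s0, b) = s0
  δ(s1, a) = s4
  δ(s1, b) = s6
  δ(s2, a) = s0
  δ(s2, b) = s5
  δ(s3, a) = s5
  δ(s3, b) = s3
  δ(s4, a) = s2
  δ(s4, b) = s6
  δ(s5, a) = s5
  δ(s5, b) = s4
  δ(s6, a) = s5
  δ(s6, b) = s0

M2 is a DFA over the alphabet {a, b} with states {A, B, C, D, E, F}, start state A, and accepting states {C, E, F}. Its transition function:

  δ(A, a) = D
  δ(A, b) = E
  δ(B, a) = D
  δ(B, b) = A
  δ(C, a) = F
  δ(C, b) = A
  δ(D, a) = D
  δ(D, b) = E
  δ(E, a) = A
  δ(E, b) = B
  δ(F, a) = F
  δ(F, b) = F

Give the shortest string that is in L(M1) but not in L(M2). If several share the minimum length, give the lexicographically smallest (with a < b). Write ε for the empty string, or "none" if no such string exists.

The string aa is accepted by M1 but not by M2.
No shorter string lies in the difference, and aa is the lexicographically first length-2 string in L(M1) \ L(M2).

aa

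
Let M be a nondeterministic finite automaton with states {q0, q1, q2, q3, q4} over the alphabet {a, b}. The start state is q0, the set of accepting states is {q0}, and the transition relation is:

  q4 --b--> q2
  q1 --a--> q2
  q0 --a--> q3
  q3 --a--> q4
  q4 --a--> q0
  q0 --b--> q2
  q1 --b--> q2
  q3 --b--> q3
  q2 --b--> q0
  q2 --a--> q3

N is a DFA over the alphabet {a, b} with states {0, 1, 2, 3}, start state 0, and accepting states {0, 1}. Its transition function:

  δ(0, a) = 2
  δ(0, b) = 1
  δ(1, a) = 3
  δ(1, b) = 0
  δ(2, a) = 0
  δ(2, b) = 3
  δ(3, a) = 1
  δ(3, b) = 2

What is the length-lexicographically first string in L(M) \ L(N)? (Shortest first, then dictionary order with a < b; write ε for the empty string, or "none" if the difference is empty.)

aaa

The string aaa is accepted by M but not by N.
No shorter string lies in the difference, and aaa is the lexicographically first length-3 string in L(M) \ L(N).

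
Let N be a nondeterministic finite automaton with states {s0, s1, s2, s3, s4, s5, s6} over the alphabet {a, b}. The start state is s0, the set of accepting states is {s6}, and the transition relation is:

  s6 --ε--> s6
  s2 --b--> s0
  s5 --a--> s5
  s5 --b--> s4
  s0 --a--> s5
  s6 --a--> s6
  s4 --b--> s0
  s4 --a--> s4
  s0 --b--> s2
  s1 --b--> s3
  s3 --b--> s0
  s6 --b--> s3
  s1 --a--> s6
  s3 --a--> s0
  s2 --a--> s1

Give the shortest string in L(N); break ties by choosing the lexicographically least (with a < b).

baa

A breadth-first search from s0 reaches an accepting state first via the path s0 → s2 → s1 → s6 on input baa.
No string of length < 3 is accepted (BFS exhausts all shorter strings without reaching an accepting state), and baa is the lexicographically least accepting string of length 3.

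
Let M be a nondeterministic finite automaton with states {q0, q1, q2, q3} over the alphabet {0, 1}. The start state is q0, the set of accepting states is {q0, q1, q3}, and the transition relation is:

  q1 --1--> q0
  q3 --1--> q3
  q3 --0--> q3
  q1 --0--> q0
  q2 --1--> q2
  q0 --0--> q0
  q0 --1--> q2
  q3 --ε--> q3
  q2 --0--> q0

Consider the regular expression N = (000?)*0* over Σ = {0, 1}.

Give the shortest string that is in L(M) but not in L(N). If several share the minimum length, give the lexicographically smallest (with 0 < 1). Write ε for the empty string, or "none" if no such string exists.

The string 10 is accepted by M but not by N.
No shorter string lies in the difference, and 10 is the lexicographically first length-2 string in L(M) \ L(N).

10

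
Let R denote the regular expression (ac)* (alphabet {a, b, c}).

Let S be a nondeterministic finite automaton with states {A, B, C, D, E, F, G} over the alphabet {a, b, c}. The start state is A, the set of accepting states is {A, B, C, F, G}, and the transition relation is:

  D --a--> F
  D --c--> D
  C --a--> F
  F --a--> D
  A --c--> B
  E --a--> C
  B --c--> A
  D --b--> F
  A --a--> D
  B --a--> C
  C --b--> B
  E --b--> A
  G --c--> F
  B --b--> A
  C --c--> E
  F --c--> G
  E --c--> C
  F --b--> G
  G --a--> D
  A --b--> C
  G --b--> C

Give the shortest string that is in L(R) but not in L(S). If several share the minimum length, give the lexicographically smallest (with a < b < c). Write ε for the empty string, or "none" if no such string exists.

ac

The string ac is accepted by R but not by S.
No shorter string lies in the difference, and ac is the lexicographically first length-2 string in L(R) \ L(S).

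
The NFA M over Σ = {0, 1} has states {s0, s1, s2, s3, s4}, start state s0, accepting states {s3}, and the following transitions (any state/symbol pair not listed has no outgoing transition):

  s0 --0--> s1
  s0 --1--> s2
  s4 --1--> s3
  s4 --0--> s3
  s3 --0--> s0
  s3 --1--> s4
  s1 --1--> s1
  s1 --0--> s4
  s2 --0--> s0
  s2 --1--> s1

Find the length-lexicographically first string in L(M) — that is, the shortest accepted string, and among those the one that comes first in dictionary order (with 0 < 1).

000

A breadth-first search from s0 reaches an accepting state first via the path s0 → s1 → s4 → s3 on input 000.
No string of length < 3 is accepted (BFS exhausts all shorter strings without reaching an accepting state), and 000 is the lexicographically least accepting string of length 3.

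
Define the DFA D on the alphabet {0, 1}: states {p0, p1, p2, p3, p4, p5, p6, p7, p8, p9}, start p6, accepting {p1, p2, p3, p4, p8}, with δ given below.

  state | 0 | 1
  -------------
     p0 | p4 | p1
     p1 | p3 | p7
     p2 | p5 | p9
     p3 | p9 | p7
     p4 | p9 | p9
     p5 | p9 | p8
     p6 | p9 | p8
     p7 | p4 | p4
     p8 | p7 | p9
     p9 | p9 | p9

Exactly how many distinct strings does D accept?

3

The useful subgraph on states {p4, p6, p7, p8} is acyclic, so L(D) is finite; the longest accepting path visits 4 useful states, giving maximum string length 3.
Counting accepting paths from p6 by length: 1 of length 1, 2 of length 3. Total 3.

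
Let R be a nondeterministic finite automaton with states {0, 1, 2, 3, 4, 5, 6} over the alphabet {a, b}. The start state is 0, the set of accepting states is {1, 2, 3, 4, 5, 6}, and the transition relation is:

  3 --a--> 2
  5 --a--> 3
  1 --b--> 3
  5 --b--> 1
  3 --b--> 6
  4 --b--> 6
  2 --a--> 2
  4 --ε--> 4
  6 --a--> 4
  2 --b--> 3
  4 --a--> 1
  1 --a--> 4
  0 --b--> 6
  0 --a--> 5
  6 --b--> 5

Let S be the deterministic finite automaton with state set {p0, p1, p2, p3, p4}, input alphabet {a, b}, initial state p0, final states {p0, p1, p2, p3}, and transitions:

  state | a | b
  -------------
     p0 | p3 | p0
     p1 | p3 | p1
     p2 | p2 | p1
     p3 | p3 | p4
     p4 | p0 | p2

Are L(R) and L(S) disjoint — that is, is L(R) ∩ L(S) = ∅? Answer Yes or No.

The string a is accepted by both R and S.
Hence L(R) ∩ L(S) ≠ ∅.

No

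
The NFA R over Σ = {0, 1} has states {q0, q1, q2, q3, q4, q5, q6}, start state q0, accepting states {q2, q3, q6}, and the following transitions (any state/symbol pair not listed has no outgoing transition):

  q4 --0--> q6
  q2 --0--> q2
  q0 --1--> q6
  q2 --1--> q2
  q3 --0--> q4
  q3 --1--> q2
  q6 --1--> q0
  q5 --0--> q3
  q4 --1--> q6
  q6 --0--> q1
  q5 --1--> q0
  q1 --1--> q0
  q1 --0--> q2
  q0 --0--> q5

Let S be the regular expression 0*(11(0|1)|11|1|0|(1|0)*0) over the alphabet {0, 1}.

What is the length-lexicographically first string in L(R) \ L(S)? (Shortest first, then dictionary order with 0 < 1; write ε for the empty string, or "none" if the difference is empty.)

The string 1001 is accepted by R but not by S.
No shorter string lies in the difference, and 1001 is the lexicographically first length-4 string in L(R) \ L(S).

1001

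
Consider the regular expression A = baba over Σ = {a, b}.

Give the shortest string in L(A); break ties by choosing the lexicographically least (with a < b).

baba

By inspection of the expression, no string of length less than 4 matches, and baba is the lexicographically first match of length 4.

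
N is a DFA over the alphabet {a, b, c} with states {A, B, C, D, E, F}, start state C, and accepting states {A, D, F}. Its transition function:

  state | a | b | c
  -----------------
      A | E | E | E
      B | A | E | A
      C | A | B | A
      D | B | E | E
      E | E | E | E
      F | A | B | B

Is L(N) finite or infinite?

The useful states (reachable from C and able to reach an accepting state) are {A, B, C}.
Restricted to these states the transition graph has no cycle, so every accepting path has bounded length and L is finite.

finite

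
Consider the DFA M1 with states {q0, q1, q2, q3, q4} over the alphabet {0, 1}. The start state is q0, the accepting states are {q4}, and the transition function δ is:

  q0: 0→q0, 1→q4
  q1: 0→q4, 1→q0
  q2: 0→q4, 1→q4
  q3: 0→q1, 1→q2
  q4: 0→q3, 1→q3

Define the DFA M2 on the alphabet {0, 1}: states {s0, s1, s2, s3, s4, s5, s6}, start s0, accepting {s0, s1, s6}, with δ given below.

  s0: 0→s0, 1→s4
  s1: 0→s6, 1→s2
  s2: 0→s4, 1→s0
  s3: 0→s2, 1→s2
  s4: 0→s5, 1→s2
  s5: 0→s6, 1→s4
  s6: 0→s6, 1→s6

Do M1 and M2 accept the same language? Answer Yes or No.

The string 1 is accepted by M1 but rejected by M2.
So L(M1) ≠ L(M2).

No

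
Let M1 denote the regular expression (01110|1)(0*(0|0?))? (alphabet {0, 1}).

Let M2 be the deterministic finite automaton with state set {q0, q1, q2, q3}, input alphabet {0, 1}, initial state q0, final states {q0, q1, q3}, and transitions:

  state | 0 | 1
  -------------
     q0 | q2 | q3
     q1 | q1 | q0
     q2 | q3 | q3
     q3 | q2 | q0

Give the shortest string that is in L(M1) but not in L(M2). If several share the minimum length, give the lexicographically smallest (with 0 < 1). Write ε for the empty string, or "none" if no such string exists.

10

The string 10 is accepted by M1 but not by M2.
No shorter string lies in the difference, and 10 is the lexicographically first length-2 string in L(M1) \ L(M2).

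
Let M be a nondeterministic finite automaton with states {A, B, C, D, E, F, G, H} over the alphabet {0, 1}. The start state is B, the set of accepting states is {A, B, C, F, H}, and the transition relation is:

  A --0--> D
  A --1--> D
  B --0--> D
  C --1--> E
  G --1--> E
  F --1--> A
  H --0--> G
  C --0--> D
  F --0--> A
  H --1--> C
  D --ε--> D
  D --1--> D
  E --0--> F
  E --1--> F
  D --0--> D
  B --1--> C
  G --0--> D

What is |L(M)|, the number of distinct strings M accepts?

8

The useful subgraph on states {A, B, C, E, F} is acyclic, so L(M) is finite; the longest accepting path visits 5 useful states, giving maximum string length 4.
Counting accepting paths from B by length: 1 of length 0, 1 of length 1, 2 of length 3, 4 of length 4. Total 8.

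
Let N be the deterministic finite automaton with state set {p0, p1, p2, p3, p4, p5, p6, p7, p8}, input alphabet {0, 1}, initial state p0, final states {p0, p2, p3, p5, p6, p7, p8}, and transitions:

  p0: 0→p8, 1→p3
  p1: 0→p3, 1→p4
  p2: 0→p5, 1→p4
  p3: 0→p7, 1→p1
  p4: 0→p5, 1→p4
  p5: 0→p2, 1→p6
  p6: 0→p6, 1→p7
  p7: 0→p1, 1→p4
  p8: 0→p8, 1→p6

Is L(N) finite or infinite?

infinite

State p8 is reachable from the start and can reach an accepting state, and it lies on the cycle p8 → p8.
Traversing that cycle any number of times yields accepted strings of unbounded length, so the language is infinite.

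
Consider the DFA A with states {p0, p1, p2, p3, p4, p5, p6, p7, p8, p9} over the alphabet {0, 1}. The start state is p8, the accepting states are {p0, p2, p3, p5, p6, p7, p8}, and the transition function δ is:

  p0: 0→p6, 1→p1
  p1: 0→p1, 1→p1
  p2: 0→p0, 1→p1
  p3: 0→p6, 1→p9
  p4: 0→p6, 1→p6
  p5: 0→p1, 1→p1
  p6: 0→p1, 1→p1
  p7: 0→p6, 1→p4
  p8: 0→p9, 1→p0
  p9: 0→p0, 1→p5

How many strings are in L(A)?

The useful subgraph on states {p0, p5, p6, p8, p9} is acyclic, so L(A) is finite; the longest accepting path visits 4 useful states, giving maximum string length 3.
Counting accepting paths from p8 by length: 1 of length 0, 1 of length 1, 3 of length 2, 1 of length 3. Total 6.

6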